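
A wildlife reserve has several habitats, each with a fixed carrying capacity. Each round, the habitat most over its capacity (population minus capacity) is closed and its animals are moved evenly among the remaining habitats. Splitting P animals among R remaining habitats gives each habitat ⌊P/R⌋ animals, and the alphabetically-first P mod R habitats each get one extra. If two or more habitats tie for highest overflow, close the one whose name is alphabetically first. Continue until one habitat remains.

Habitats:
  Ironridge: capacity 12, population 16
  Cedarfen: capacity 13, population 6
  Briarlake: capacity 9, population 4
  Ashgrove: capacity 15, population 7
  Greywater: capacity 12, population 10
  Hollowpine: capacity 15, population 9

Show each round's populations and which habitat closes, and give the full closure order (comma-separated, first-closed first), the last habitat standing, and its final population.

Closure order: Ironridge, Greywater, Briarlake, Ashgrove, Cedarfen
Last habitat: Hollowpine with 52 animals

Round 1: Ashgrove=7 Briarlake=4 Cedarfen=6 Greywater=10 Hollowpine=9 Ironridge=16 → close Ironridge (overflow 4)
  16÷5 = 3 each, +1 to first 1
Round 2: Ashgrove=11 Briarlake=7 Cedarfen=9 Greywater=13 Hollowpine=12 → close Greywater (overflow 1)
  13÷4 = 3 each, +1 to first 1
Round 3: Ashgrove=15 Briarlake=10 Cedarfen=12 Hollowpine=15 → close Briarlake (overflow 1)
  10÷3 = 3 each, +1 to first 1
Round 4: Ashgrove=19 Cedarfen=15 Hollowpine=18 → close Ashgrove (overflow 4)
  19÷2 = 9 each, +1 to first 1
Round 5: Cedarfen=25 Hollowpine=27 → close Cedarfen (overflow 12)
  25÷1 = 25 each, +1 to first 0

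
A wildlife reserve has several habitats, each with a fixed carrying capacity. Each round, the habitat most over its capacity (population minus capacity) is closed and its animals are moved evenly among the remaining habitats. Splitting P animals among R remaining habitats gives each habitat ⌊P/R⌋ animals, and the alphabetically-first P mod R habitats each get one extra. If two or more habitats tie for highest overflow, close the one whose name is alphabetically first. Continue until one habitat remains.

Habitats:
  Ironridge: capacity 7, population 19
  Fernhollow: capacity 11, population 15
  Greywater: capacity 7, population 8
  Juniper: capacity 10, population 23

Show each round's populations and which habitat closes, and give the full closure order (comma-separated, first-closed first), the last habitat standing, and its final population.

Closure order: Juniper, Ironridge, Fernhollow
Last habitat: Greywater with 65 animals

Round 1: Fernhollow=15 Greywater=8 Ironridge=19 Juniper=23 → close Juniper (overflow 13)
  23÷3 = 7 each, +1 to first 2
Round 2: Fernhollow=23 Greywater=16 Ironridge=26 → close Ironridge (overflow 19)
  26÷2 = 13 each, +1 to first 0
Round 3: Fernhollow=36 Greywater=29 → close Fernhollow (overflow 25)
  36÷1 = 36 each, +1 to first 0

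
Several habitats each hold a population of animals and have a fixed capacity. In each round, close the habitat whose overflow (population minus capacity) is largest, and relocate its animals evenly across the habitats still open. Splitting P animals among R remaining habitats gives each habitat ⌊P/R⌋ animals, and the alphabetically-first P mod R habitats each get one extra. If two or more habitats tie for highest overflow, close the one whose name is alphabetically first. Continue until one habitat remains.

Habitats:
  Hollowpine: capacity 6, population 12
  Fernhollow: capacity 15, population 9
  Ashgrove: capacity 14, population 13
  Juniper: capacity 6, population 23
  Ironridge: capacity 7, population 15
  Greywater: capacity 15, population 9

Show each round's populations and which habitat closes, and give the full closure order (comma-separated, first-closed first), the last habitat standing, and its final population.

Round 1: Ashgrove=13 Fernhollow=9 Greywater=9 Hollowpine=12 Ironridge=15 Juniper=23 → close Juniper (overflow 17)
  23÷5 = 4 each, +1 to first 3
Round 2: Ashgrove=18 Fernhollow=14 Greywater=14 Hollowpine=16 Ironridge=19 → close Ironridge (overflow 12)
  19÷4 = 4 each, +1 to first 3
Round 3: Ashgrove=23 Fernhollow=19 Greywater=19 Hollowpine=20 → close Hollowpine (overflow 14)
  20÷3 = 6 each, +1 to first 2
Round 4: Ashgrove=30 Fernhollow=26 Greywater=25 → close Ashgrove (overflow 16)
  30÷2 = 15 each, +1 to first 0
Round 5: Fernhollow=41 Greywater=40 → close Fernhollow (overflow 26)
  41÷1 = 41 each, +1 to first 0

Closure order: Juniper, Ironridge, Hollowpine, Ashgrove, Fernhollow
Last habitat: Greywater with 81 animals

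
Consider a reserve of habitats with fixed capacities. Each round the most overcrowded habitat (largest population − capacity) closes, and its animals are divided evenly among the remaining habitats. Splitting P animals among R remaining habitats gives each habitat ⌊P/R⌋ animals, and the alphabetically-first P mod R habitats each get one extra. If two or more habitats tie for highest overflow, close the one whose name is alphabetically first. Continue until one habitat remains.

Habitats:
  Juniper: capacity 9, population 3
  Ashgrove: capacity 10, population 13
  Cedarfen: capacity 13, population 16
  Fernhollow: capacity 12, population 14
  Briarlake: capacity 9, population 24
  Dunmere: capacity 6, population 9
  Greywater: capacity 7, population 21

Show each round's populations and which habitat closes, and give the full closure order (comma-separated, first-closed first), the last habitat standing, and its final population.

Round 1: Ashgrove=13 Briarlake=24 Cedarfen=16 Dunmere=9 Fernhollow=14 Greywater=21 Juniper=3 → close Briarlake (overflow 15)
  24÷6 = 4 each, +1 to first 0
Round 2: Ashgrove=17 Cedarfen=20 Dunmere=13 Fernhollow=18 Greywater=25 Juniper=7 → close Greywater (overflow 18)
  25÷5 = 5 each, +1 to first 0
Round 3: Ashgrove=22 Cedarfen=25 Dunmere=18 Fernhollow=23 Juniper=12 → close Ashgrove (overflow 12)
  22÷4 = 5 each, +1 to first 2
Round 4: Cedarfen=31 Dunmere=24 Fernhollow=28 Juniper=17 → close Cedarfen (overflow 18)
  31÷3 = 10 each, +1 to first 1
Round 5: Dunmere=35 Fernhollow=38 Juniper=27 → close Dunmere (overflow 29)
  35÷2 = 17 each, +1 to first 1
Round 6: Fernhollow=56 Juniper=44 → close Fernhollow (overflow 44)
  56÷1 = 56 each, +1 to first 0

Closure order: Briarlake, Greywater, Ashgrove, Cedarfen, Dunmere, Fernhollow
Last habitat: Juniper with 100 animals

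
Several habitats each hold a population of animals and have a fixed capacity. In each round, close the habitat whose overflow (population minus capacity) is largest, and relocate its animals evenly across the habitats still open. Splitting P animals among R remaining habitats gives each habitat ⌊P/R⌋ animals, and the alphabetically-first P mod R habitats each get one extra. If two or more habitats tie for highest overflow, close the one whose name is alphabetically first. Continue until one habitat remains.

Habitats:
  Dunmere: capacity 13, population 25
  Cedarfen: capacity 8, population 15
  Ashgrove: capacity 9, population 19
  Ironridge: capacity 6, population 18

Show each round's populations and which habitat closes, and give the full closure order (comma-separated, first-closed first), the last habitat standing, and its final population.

Round 1: Ashgrove=19 Cedarfen=15 Dunmere=25 Ironridge=18 → close Dunmere (overflow 12)
  25÷3 = 8 each, +1 to first 1
Round 2: Ashgrove=28 Cedarfen=23 Ironridge=26 → close Ironridge (overflow 20)
  26÷2 = 13 each, +1 to first 0
Round 3: Ashgrove=41 Cedarfen=36 → close Ashgrove (overflow 32)
  41÷1 = 41 each, +1 to first 0

Closure order: Dunmere, Ironridge, Ashgrove
Last habitat: Cedarfen with 77 animals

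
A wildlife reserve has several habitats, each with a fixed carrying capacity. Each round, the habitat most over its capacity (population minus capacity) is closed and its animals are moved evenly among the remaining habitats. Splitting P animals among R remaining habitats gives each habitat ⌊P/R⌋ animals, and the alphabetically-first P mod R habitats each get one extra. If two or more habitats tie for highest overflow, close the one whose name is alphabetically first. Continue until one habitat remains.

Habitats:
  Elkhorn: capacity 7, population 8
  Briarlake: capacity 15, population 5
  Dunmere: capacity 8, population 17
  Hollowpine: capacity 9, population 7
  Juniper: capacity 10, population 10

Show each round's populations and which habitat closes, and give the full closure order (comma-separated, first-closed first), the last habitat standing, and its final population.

Closure order: Dunmere, Elkhorn, Juniper, Hollowpine
Last habitat: Briarlake with 47 animals

Round 1: Briarlake=5 Dunmere=17 Elkhorn=8 Hollowpine=7 Juniper=10 → close Dunmere (overflow 9)
  17÷4 = 4 each, +1 to first 1
Round 2: Briarlake=10 Elkhorn=12 Hollowpine=11 Juniper=14 → close Elkhorn (overflow 5)
  12÷3 = 4 each, +1 to first 0
Round 3: Briarlake=14 Hollowpine=15 Juniper=18 → close Juniper (overflow 8)
  18÷2 = 9 each, +1 to first 0
Round 4: Briarlake=23 Hollowpine=24 → close Hollowpine (overflow 15)
  24÷1 = 24 each, +1 to first 0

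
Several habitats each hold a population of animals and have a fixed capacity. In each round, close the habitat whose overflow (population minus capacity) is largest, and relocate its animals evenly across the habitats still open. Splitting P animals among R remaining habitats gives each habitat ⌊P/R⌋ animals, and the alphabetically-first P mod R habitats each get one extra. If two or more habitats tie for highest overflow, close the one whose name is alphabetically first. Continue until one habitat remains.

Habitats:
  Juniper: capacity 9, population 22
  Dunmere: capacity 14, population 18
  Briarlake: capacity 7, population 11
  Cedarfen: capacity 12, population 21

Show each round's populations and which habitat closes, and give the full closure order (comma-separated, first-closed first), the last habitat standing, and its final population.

Closure order: Juniper, Cedarfen, Briarlake
Last habitat: Dunmere with 72 animals

Round 1: Briarlake=11 Cedarfen=21 Dunmere=18 Juniper=22 → close Juniper (overflow 13)
  22÷3 = 7 each, +1 to first 1
Round 2: Briarlake=19 Cedarfen=28 Dunmere=25 → close Cedarfen (overflow 16)
  28÷2 = 14 each, +1 to first 0
Round 3: Briarlake=33 Dunmere=39 → close Briarlake (overflow 26)
  33÷1 = 33 each, +1 to first 0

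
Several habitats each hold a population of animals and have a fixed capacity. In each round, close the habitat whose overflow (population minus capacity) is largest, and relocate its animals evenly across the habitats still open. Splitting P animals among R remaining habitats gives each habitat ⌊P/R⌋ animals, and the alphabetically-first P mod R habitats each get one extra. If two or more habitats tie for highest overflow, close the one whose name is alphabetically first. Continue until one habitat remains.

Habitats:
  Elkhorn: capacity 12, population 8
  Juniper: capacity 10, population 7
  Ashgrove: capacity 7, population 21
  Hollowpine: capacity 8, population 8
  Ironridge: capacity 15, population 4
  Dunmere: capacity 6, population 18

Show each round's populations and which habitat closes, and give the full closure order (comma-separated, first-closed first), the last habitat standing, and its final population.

Round 1: Ashgrove=21 Dunmere=18 Elkhorn=8 Hollowpine=8 Ironridge=4 Juniper=7 → close Ashgrove (overflow 14)
  21÷5 = 4 each, +1 to first 1
Round 2: Dunmere=23 Elkhorn=12 Hollowpine=12 Ironridge=8 Juniper=11 → close Dunmere (overflow 17)
  23÷4 = 5 each, +1 to first 3
Round 3: Elkhorn=18 Hollowpine=18 Ironridge=14 Juniper=16 → close Hollowpine (overflow 10)
  18÷3 = 6 each, +1 to first 0
Round 4: Elkhorn=24 Ironridge=20 Juniper=22 → close Elkhorn (overflow 12)
  24÷2 = 12 each, +1 to first 0
Round 5: Ironridge=32 Juniper=34 → close Juniper (overflow 24)
  34÷1 = 34 each, +1 to first 0

Closure order: Ashgrove, Dunmere, Hollowpine, Elkhorn, Juniper
Last habitat: Ironridge with 66 animals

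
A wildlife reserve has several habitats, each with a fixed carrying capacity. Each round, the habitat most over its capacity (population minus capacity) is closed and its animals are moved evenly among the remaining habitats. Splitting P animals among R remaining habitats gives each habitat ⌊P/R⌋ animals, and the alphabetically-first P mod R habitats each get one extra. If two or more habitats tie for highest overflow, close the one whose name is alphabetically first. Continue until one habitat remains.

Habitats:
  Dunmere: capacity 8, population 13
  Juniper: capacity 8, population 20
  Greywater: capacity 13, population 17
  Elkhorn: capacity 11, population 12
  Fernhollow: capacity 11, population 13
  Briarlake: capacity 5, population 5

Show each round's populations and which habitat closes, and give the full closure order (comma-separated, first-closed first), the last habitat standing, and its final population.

Closure order: Juniper, Dunmere, Greywater, Briarlake, Elkhorn
Last habitat: Fernhollow with 80 animals

Round 1: Briarlake=5 Dunmere=13 Elkhorn=12 Fernhollow=13 Greywater=17 Juniper=20 → close Juniper (overflow 12)
  20÷5 = 4 each, +1 to first 0
Round 2: Briarlake=9 Dunmere=17 Elkhorn=16 Fernhollow=17 Greywater=21 → close Dunmere (overflow 9)
  17÷4 = 4 each, +1 to first 1
Round 3: Briarlake=14 Elkhorn=20 Fernhollow=21 Greywater=25 → close Greywater (overflow 12)
  25÷3 = 8 each, +1 to first 1
Round 4: Briarlake=23 Elkhorn=28 Fernhollow=29 → close Briarlake (overflow 18)
  23÷2 = 11 each, +1 to first 1
Round 5: Elkhorn=40 Fernhollow=40 → close Elkhorn (overflow 29)
  40÷1 = 40 each, +1 to first 0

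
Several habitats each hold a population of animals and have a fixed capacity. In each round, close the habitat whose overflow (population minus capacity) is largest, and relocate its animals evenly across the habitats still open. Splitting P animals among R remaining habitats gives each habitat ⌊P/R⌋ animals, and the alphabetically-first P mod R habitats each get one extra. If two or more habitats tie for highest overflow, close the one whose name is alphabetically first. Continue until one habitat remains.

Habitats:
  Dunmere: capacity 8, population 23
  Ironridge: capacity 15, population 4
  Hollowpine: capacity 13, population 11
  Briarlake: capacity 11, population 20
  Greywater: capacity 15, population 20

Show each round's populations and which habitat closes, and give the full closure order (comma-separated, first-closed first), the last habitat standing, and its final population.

Round 1: Briarlake=20 Dunmere=23 Greywater=20 Hollowpine=11 Ironridge=4 → close Dunmere (overflow 15)
  23÷4 = 5 each, +1 to first 3
Round 2: Briarlake=26 Greywater=26 Hollowpine=17 Ironridge=9 → close Briarlake (overflow 15)
  26÷3 = 8 each, +1 to first 2
Round 3: Greywater=35 Hollowpine=26 Ironridge=17 → close Greywater (overflow 20)
  35÷2 = 17 each, +1 to first 1
Round 4: Hollowpine=44 Ironridge=34 → close Hollowpine (overflow 31)
  44÷1 = 44 each, +1 to first 0

Closure order: Dunmere, Briarlake, Greywater, Hollowpine
Last habitat: Ironridge with 78 animals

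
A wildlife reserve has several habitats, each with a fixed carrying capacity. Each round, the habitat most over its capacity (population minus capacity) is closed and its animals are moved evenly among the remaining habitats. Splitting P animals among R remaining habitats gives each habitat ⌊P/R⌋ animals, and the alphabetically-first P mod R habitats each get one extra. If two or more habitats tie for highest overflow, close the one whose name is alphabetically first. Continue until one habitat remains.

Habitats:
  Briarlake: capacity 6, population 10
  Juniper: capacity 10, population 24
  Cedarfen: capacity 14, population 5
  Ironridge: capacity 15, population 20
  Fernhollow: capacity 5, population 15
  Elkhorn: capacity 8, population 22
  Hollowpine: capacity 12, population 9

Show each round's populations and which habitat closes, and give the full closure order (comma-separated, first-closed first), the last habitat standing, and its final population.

Round 1: Briarlake=10 Cedarfen=5 Elkhorn=22 Fernhollow=15 Hollowpine=9 Ironridge=20 Juniper=24 → close Elkhorn (overflow 14)
  22÷6 = 3 each, +1 to first 4
Round 2: Briarlake=14 Cedarfen=9 Fernhollow=19 Hollowpine=13 Ironridge=23 Juniper=27 → close Juniper (overflow 17)
  27÷5 = 5 each, +1 to first 2
Round 3: Briarlake=20 Cedarfen=15 Fernhollow=24 Hollowpine=18 Ironridge=28 → close Fernhollow (overflow 19)
  24÷4 = 6 each, +1 to first 0
Round 4: Briarlake=26 Cedarfen=21 Hollowpine=24 Ironridge=34 → close Briarlake (overflow 20)
  26÷3 = 8 each, +1 to first 2
Round 5: Cedarfen=30 Hollowpine=33 Ironridge=42 → close Ironridge (overflow 27)
  42÷2 = 21 each, +1 to first 0
Round 6: Cedarfen=51 Hollowpine=54 → close Hollowpine (overflow 42)
  54÷1 = 54 each, +1 to first 0

Closure order: Elkhorn, Juniper, Fernhollow, Briarlake, Ironridge, Hollowpine
Last habitat: Cedarfen with 105 animals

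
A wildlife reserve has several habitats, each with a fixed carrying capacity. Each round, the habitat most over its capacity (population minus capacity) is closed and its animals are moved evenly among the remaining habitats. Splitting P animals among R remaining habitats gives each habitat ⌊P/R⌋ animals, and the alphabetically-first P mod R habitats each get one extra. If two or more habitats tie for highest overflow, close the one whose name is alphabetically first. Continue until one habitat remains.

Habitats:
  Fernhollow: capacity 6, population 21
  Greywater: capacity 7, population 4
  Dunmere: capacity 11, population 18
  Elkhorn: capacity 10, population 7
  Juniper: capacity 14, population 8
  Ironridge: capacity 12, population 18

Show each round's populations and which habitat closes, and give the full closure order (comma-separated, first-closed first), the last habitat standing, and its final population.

Closure order: Fernhollow, Dunmere, Ironridge, Elkhorn, Greywater
Last habitat: Juniper with 76 animals

Round 1: Dunmere=18 Elkhorn=7 Fernhollow=21 Greywater=4 Ironridge=18 Juniper=8 → close Fernhollow (overflow 15)
  21÷5 = 4 each, +1 to first 1
Round 2: Dunmere=23 Elkhorn=11 Greywater=8 Ironridge=22 Juniper=12 → close Dunmere (overflow 12)
  23÷4 = 5 each, +1 to first 3
Round 3: Elkhorn=17 Greywater=14 Ironridge=28 Juniper=17 → close Ironridge (overflow 16)
  28÷3 = 9 each, +1 to first 1
Round 4: Elkhorn=27 Greywater=23 Juniper=26 → close Elkhorn (overflow 17)
  27÷2 = 13 each, +1 to first 1
Round 5: Greywater=37 Juniper=39 → close Greywater (overflow 30)
  37÷1 = 37 each, +1 to first 0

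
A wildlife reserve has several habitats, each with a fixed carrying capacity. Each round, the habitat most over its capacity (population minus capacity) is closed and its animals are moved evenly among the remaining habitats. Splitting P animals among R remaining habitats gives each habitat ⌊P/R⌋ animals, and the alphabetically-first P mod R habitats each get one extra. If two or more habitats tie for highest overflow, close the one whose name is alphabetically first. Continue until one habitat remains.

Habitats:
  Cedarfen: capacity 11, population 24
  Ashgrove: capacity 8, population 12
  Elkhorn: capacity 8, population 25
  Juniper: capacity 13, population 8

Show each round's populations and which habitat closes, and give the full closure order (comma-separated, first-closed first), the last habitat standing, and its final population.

Closure order: Elkhorn, Cedarfen, Ashgrove
Last habitat: Juniper with 69 animals

Round 1: Ashgrove=12 Cedarfen=24 Elkhorn=25 Juniper=8 → close Elkhorn (overflow 17)
  25÷3 = 8 each, +1 to first 1
Round 2: Ashgrove=21 Cedarfen=32 Juniper=16 → close Cedarfen (overflow 21)
  32÷2 = 16 each, +1 to first 0
Round 3: Ashgrove=37 Juniper=32 → close Ashgrove (overflow 29)
  37÷1 = 37 each, +1 to first 0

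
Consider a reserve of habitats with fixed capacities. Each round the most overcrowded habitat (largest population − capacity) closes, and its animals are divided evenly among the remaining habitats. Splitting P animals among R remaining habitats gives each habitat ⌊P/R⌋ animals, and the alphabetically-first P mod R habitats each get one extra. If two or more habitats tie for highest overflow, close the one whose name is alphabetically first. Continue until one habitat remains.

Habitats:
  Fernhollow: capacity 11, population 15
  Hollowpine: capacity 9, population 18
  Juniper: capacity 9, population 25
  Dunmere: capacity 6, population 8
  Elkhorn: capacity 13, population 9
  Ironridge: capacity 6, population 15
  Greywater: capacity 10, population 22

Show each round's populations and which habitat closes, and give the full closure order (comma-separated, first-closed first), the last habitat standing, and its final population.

Round 1: Dunmere=8 Elkhorn=9 Fernhollow=15 Greywater=22 Hollowpine=18 Ironridge=15 Juniper=25 → close Juniper (overflow 16)
  25÷6 = 4 each, +1 to first 1
Round 2: Dunmere=13 Elkhorn=13 Fernhollow=19 Greywater=26 Hollowpine=22 Ironridge=19 → close Greywater (overflow 16)
  26÷5 = 5 each, +1 to first 1
Round 3: Dunmere=19 Elkhorn=18 Fernhollow=24 Hollowpine=27 Ironridge=24 → close Hollowpine (overflow 18)
  27÷4 = 6 each, +1 to first 3
Round 4: Dunmere=26 Elkhorn=25 Fernhollow=31 Ironridge=30 → close Ironridge (overflow 24)
  30÷3 = 10 each, +1 to first 0
Round 5: Dunmere=36 Elkhorn=35 Fernhollow=41 → close Dunmere (overflow 30)
  36÷2 = 18 each, +1 to first 0
Round 6: Elkhorn=53 Fernhollow=59 → close Fernhollow (overflow 48)
  59÷1 = 59 each, +1 to first 0

Closure order: Juniper, Greywater, Hollowpine, Ironridge, Dunmere, Fernhollow
Last habitat: Elkhorn with 112 animals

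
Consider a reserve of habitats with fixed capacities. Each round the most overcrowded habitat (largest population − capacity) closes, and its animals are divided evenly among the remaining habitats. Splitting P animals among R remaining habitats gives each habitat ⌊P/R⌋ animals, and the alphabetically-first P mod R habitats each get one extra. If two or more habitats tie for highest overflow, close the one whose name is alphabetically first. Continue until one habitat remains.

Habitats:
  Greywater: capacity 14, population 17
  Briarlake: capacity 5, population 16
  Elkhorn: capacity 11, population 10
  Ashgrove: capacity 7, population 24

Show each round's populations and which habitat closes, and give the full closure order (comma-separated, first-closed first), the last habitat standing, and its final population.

Closure order: Ashgrove, Briarlake, Greywater
Last habitat: Elkhorn with 67 animals

Round 1: Ashgrove=24 Briarlake=16 Elkhorn=10 Greywater=17 → close Ashgrove (overflow 17)
  24÷3 = 8 each, +1 to first 0
Round 2: Briarlake=24 Elkhorn=18 Greywater=25 → close Briarlake (overflow 19)
  24÷2 = 12 each, +1 to first 0
Round 3: Elkhorn=30 Greywater=37 → close Greywater (overflow 23)
  37÷1 = 37 each, +1 to first 0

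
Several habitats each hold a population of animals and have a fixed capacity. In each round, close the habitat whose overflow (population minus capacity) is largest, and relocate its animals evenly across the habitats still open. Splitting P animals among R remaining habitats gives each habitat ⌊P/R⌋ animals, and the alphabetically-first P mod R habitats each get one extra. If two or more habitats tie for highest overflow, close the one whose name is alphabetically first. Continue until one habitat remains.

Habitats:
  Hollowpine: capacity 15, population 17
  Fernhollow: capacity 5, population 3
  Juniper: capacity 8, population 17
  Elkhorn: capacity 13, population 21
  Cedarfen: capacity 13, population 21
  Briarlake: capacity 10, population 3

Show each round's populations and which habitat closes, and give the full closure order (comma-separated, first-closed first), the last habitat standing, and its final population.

Closure order: Juniper, Cedarfen, Elkhorn, Hollowpine, Fernhollow
Last habitat: Briarlake with 82 animals

Round 1: Briarlake=3 Cedarfen=21 Elkhorn=21 Fernhollow=3 Hollowpine=17 Juniper=17 → close Juniper (overflow 9)
  17÷5 = 3 each, +1 to first 2
Round 2: Briarlake=7 Cedarfen=25 Elkhorn=24 Fernhollow=6 Hollowpine=20 → close Cedarfen (overflow 12)
  25÷4 = 6 each, +1 to first 1
Round 3: Briarlake=14 Elkhorn=30 Fernhollow=12 Hollowpine=26 → close Elkhorn (overflow 17)
  30÷3 = 10 each, +1 to first 0
Round 4: Briarlake=24 Fernhollow=22 Hollowpine=36 → close Hollowpine (overflow 21)
  36÷2 = 18 each, +1 to first 0
Round 5: Briarlake=42 Fernhollow=40 → close Fernhollow (overflow 35)
  40÷1 = 40 each, +1 to first 0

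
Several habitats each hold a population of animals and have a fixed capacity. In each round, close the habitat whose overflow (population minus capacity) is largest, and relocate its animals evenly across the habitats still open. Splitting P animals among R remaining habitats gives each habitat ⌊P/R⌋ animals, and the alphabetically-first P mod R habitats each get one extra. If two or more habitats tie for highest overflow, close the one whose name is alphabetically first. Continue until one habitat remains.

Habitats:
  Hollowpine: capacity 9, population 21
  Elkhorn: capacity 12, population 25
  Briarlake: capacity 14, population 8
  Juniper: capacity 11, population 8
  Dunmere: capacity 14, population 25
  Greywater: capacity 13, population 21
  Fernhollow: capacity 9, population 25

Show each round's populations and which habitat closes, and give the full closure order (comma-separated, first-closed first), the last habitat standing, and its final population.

Round 1: Briarlake=8 Dunmere=25 Elkhorn=25 Fernhollow=25 Greywater=21 Hollowpine=21 Juniper=8 → close Fernhollow (overflow 16)
  25÷6 = 4 each, +1 to first 1
Round 2: Briarlake=13 Dunmere=29 Elkhorn=29 Greywater=25 Hollowpine=25 Juniper=12 → close Elkhorn (overflow 17)
  29÷5 = 5 each, +1 to first 4
Round 3: Briarlake=19 Dunmere=35 Greywater=31 Hollowpine=31 Juniper=17 → close Hollowpine (overflow 22)
  31÷4 = 7 each, +1 to first 3
Round 4: Briarlake=27 Dunmere=43 Greywater=39 Juniper=24 → close Dunmere (overflow 29)
  43÷3 = 14 each, +1 to first 1
Round 5: Briarlake=42 Greywater=53 Juniper=38 → close Greywater (overflow 40)
  53÷2 = 26 each, +1 to first 1
Round 6: Briarlake=69 Juniper=64 → close Briarlake (overflow 55)
  69÷1 = 69 each, +1 to first 0

Closure order: Fernhollow, Elkhorn, Hollowpine, Dunmere, Greywater, Briarlake
Last habitat: Juniper with 133 animals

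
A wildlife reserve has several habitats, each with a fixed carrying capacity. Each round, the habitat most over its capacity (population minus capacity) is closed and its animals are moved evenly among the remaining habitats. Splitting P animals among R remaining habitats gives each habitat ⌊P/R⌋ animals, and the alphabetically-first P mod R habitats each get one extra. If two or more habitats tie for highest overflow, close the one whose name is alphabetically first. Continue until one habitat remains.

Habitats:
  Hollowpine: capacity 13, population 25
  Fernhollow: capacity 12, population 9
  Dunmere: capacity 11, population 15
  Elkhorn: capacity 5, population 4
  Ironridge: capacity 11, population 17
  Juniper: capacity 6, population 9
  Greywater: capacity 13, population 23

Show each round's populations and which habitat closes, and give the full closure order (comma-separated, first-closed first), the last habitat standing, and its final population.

Round 1: Dunmere=15 Elkhorn=4 Fernhollow=9 Greywater=23 Hollowpine=25 Ironridge=17 Juniper=9 → close Hollowpine (overflow 12)
  25÷6 = 4 each, +1 to first 1
Round 2: Dunmere=20 Elkhorn=8 Fernhollow=13 Greywater=27 Ironridge=21 Juniper=13 → close Greywater (overflow 14)
  27÷5 = 5 each, +1 to first 2
Round 3: Dunmere=26 Elkhorn=14 Fernhollow=18 Ironridge=26 Juniper=18 → close Dunmere (overflow 15)
  26÷4 = 6 each, +1 to first 2
Round 4: Elkhorn=21 Fernhollow=25 Ironridge=32 Juniper=24 → close Ironridge (overflow 21)
  32÷3 = 10 each, +1 to first 2
Round 5: Elkhorn=32 Fernhollow=36 Juniper=34 → close Juniper (overflow 28)
  34÷2 = 17 each, +1 to first 0
Round 6: Elkhorn=49 Fernhollow=53 → close Elkhorn (overflow 44)
  49÷1 = 49 each, +1 to first 0

Closure order: Hollowpine, Greywater, Dunmere, Ironridge, Juniper, Elkhorn
Last habitat: Fernhollow with 102 animals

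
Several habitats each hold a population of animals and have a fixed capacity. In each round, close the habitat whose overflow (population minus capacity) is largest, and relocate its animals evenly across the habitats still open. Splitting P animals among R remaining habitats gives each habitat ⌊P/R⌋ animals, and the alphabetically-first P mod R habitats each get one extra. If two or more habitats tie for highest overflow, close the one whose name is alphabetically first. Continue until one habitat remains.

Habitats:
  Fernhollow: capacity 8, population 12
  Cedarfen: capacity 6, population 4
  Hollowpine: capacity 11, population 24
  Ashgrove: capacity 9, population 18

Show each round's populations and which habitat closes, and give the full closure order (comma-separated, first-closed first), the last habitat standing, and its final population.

Round 1: Ashgrove=18 Cedarfen=4 Fernhollow=12 Hollowpine=24 → close Hollowpine (overflow 13)
  24÷3 = 8 each, +1 to first 0
Round 2: Ashgrove=26 Cedarfen=12 Fernhollow=20 → close Ashgrove (overflow 17)
  26÷2 = 13 each, +1 to first 0
Round 3: Cedarfen=25 Fernhollow=33 → close Fernhollow (overflow 25)
  33÷1 = 33 each, +1 to first 0

Closure order: Hollowpine, Ashgrove, Fernhollow
Last habitat: Cedarfen with 58 animals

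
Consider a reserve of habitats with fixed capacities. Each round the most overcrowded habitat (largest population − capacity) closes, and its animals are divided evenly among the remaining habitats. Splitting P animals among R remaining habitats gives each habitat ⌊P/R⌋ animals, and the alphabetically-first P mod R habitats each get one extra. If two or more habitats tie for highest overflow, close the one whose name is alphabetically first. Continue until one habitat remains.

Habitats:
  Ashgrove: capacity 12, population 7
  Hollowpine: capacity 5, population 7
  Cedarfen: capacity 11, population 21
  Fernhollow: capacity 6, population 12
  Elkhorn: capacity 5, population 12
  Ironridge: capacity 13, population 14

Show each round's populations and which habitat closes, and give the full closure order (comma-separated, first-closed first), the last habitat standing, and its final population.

Round 1: Ashgrove=7 Cedarfen=21 Elkhorn=12 Fernhollow=12 Hollowpine=7 Ironridge=14 → close Cedarfen (overflow 10)
  21÷5 = 4 each, +1 to first 1
Round 2: Ashgrove=12 Elkhorn=16 Fernhollow=16 Hollowpine=11 Ironridge=18 → close Elkhorn (overflow 11)
  16÷4 = 4 each, +1 to first 0
Round 3: Ashgrove=16 Fernhollow=20 Hollowpine=15 Ironridge=22 → close Fernhollow (overflow 14)
  20÷3 = 6 each, +1 to first 2
Round 4: Ashgrove=23 Hollowpine=22 Ironridge=28 → close Hollowpine (overflow 17)
  22÷2 = 11 each, +1 to first 0
Round 5: Ashgrove=34 Ironridge=39 → close Ironridge (overflow 26)
  39÷1 = 39 each, +1 to first 0

Closure order: Cedarfen, Elkhorn, Fernhollow, Hollowpine, Ironridge
Last habitat: Ashgrove with 73 animals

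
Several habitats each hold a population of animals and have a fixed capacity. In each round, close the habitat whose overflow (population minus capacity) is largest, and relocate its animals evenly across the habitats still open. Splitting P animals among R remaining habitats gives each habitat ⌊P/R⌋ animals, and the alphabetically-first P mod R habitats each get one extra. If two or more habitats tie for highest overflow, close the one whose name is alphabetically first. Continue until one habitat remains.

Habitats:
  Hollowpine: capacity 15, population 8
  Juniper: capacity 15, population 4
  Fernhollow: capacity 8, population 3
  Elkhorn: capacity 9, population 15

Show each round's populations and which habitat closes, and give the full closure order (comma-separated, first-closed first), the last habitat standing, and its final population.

Round 1: Elkhorn=15 Fernhollow=3 Hollowpine=8 Juniper=4 → close Elkhorn (overflow 6)
  15÷3 = 5 each, +1 to first 0
Round 2: Fernhollow=8 Hollowpine=13 Juniper=9 → close Fernhollow (overflow 0)
  8÷2 = 4 each, +1 to first 0
Round 3: Hollowpine=17 Juniper=13 → close Hollowpine (overflow 2)
  17÷1 = 17 each, +1 to first 0

Closure order: Elkhorn, Fernhollow, Hollowpine
Last habitat: Juniper with 30 animals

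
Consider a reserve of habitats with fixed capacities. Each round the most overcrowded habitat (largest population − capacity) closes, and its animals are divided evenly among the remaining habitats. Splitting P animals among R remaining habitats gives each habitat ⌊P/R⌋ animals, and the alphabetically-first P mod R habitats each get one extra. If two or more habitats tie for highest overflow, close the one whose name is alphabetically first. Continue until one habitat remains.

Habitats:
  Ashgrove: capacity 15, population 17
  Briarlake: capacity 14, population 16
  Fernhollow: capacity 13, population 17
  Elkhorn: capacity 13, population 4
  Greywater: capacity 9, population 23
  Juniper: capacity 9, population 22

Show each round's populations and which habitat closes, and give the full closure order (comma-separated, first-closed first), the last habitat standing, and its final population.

Closure order: Greywater, Juniper, Ashgrove, Briarlake, Fernhollow
Last habitat: Elkhorn with 99 animals

Round 1: Ashgrove=17 Briarlake=16 Elkhorn=4 Fernhollow=17 Greywater=23 Juniper=22 → close Greywater (overflow 14)
  23÷5 = 4 each, +1 to first 3
Round 2: Ashgrove=22 Briarlake=21 Elkhorn=9 Fernhollow=21 Juniper=26 → close Juniper (overflow 17)
  26÷4 = 6 each, +1 to first 2
Round 3: Ashgrove=29 Briarlake=28 Elkhorn=15 Fernhollow=27 → close Ashgrove (overflow 14)
  29÷3 = 9 each, +1 to first 2
Round 4: Briarlake=38 Elkhorn=25 Fernhollow=36 → close Briarlake (overflow 24)
  38÷2 = 19 each, +1 to first 0
Round 5: Elkhorn=44 Fernhollow=55 → close Fernhollow (overflow 42)
  55÷1 = 55 each, +1 to first 0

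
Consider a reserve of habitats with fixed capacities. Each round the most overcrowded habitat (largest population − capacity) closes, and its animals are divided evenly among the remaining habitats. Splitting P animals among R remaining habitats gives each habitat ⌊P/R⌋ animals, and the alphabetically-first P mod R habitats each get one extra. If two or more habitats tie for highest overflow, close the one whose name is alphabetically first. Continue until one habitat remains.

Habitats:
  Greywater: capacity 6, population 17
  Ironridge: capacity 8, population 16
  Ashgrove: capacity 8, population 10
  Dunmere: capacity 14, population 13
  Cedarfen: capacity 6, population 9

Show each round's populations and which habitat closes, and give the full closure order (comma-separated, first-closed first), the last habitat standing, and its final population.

Closure order: Greywater, Ironridge, Ashgrove, Cedarfen
Last habitat: Dunmere with 65 animals

Round 1: Ashgrove=10 Cedarfen=9 Dunmere=13 Greywater=17 Ironridge=16 → close Greywater (overflow 11)
  17÷4 = 4 each, +1 to first 1
Round 2: Ashgrove=15 Cedarfen=13 Dunmere=17 Ironridge=20 → close Ironridge (overflow 12)
  20÷3 = 6 each, +1 to first 2
Round 3: Ashgrove=22 Cedarfen=20 Dunmere=23 → close Ashgrove (overflow 14)
  22÷2 = 11 each, +1 to first 0
Round 4: Cedarfen=31 Dunmere=34 → close Cedarfen (overflow 25)
  31÷1 = 31 each, +1 to first 0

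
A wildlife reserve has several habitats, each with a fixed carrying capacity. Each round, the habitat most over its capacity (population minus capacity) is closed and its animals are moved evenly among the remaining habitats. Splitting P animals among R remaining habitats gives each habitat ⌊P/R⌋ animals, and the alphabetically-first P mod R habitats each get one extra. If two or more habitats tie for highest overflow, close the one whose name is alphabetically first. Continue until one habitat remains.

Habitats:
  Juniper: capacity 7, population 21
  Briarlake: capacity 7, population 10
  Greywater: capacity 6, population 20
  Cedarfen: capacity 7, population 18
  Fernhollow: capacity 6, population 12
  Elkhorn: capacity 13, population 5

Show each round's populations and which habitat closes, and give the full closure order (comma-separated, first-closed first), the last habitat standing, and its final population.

Round 1: Briarlake=10 Cedarfen=18 Elkhorn=5 Fernhollow=12 Greywater=20 Juniper=21 → close Greywater (overflow 14)
  20÷5 = 4 each, +1 to first 0
Round 2: Briarlake=14 Cedarfen=22 Elkhorn=9 Fernhollow=16 Juniper=25 → close Juniper (overflow 18)
  25÷4 = 6 each, +1 to first 1
Round 3: Briarlake=21 Cedarfen=28 Elkhorn=15 Fernhollow=22 → close Cedarfen (overflow 21)
  28÷3 = 9 each, +1 to first 1
Round 4: Briarlake=31 Elkhorn=24 Fernhollow=31 → close Fernhollow (overflow 25)
  31÷2 = 15 each, +1 to first 1
Round 5: Briarlake=47 Elkhorn=39 → close Briarlake (overflow 40)
  47÷1 = 47 each, +1 to first 0

Closure order: Greywater, Juniper, Cedarfen, Fernhollow, Briarlake
Last habitat: Elkhorn with 86 animals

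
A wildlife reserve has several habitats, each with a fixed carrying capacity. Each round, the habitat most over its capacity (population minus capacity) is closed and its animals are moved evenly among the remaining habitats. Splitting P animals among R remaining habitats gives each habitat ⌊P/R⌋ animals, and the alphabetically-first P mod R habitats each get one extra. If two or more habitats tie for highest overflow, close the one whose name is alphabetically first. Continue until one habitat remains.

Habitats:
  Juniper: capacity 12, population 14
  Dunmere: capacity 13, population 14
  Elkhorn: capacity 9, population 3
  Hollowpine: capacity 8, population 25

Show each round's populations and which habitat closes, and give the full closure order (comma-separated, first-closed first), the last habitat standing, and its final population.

Closure order: Hollowpine, Dunmere, Juniper
Last habitat: Elkhorn with 56 animals

Round 1: Dunmere=14 Elkhorn=3 Hollowpine=25 Juniper=14 → close Hollowpine (overflow 17)
  25÷3 = 8 each, +1 to first 1
Round 2: Dunmere=23 Elkhorn=11 Juniper=22 → close Dunmere (overflow 10)
  23÷2 = 11 each, +1 to first 1
Round 3: Elkhorn=23 Juniper=33 → close Juniper (overflow 21)
  33÷1 = 33 each, +1 to first 0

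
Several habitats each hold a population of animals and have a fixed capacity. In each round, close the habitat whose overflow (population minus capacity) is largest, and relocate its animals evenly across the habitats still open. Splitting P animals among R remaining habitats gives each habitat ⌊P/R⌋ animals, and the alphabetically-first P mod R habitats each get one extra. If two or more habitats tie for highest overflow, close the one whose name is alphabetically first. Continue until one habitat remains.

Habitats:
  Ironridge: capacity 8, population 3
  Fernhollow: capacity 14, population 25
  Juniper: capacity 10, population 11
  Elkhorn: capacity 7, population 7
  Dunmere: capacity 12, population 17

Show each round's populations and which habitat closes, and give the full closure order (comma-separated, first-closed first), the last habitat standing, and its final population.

Round 1: Dunmere=17 Elkhorn=7 Fernhollow=25 Ironridge=3 Juniper=11 → close Fernhollow (overflow 11)
  25÷4 = 6 each, +1 to first 1
Round 2: Dunmere=24 Elkhorn=13 Ironridge=9 Juniper=17 → close Dunmere (overflow 12)
  24÷3 = 8 each, +1 to first 0
Round 3: Elkhorn=21 Ironridge=17 Juniper=25 → close Juniper (overflow 15)
  25÷2 = 12 each, +1 to first 1
Round 4: Elkhorn=34 Ironridge=29 → close Elkhorn (overflow 27)
  34÷1 = 34 each, +1 to first 0

Closure order: Fernhollow, Dunmere, Juniper, Elkhorn
Last habitat: Ironridge with 63 animals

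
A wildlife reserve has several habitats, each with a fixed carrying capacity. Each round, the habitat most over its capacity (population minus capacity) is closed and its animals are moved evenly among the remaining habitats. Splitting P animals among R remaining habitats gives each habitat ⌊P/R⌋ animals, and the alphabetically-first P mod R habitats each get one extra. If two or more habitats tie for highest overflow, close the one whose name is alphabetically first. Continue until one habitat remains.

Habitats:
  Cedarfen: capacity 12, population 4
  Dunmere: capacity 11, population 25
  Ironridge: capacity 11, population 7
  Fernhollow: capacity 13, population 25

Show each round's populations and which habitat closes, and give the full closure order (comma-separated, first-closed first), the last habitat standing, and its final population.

Round 1: Cedarfen=4 Dunmere=25 Fernhollow=25 Ironridge=7 → close Dunmere (overflow 14)
  25÷3 = 8 each, +1 to first 1
Round 2: Cedarfen=13 Fernhollow=33 Ironridge=15 → close Fernhollow (overflow 20)
  33÷2 = 16 each, +1 to first 1
Round 3: Cedarfen=30 Ironridge=31 → close Ironridge (overflow 20)
  31÷1 = 31 each, +1 to first 0

Closure order: Dunmere, Fernhollow, Ironridge
Last habitat: Cedarfen with 61 animals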